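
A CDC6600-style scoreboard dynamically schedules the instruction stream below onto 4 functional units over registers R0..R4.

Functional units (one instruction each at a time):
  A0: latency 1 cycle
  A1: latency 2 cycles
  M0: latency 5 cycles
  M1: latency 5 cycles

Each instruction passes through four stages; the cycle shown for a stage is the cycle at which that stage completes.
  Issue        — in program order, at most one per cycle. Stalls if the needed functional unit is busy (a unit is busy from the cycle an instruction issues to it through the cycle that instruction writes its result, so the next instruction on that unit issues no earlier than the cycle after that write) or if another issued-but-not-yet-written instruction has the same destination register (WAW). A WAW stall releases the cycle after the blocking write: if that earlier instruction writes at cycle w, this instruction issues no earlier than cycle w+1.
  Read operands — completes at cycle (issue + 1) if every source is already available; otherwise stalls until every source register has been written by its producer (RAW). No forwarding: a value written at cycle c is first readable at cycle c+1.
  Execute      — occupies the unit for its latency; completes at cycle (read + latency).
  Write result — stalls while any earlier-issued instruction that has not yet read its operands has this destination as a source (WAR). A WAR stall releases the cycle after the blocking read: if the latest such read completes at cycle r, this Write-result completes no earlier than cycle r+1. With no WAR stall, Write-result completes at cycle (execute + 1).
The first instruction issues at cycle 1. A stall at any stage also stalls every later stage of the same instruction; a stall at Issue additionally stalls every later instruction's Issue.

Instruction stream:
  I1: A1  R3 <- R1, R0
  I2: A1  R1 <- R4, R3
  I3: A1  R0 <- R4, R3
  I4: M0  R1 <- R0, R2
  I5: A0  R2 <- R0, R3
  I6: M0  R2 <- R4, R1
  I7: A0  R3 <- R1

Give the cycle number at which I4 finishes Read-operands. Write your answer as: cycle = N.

cycle = 16

t=1  I1 dispatched to A1
t=2  I1 operands ready
t=4  I1 complete
t=5  R3←I1
t=6  I2 dispatched to A1
t=7  I2 operands ready
t=9  I2 complete
t=10  R1←I2
t=11  I3 dispatched to A1
t=12  I3 operands ready; I4 dispatched to M0
t=13  I5 dispatched to A0
t=14  I3 complete
t=15  R0←I3
t=16  I4 operands ready; I5 operands ready
t=17  I5 complete
t=18  R2←I5
t=21  I4 complete
t=22  R1←I4
t=23  I6 dispatched to M0
t=24  I6 operands ready; I7 dispatched to A0
t=25  I7 operands ready
t=26  I7 complete
t=27  R3←I7
t=29  I6 complete
t=30  R2←I6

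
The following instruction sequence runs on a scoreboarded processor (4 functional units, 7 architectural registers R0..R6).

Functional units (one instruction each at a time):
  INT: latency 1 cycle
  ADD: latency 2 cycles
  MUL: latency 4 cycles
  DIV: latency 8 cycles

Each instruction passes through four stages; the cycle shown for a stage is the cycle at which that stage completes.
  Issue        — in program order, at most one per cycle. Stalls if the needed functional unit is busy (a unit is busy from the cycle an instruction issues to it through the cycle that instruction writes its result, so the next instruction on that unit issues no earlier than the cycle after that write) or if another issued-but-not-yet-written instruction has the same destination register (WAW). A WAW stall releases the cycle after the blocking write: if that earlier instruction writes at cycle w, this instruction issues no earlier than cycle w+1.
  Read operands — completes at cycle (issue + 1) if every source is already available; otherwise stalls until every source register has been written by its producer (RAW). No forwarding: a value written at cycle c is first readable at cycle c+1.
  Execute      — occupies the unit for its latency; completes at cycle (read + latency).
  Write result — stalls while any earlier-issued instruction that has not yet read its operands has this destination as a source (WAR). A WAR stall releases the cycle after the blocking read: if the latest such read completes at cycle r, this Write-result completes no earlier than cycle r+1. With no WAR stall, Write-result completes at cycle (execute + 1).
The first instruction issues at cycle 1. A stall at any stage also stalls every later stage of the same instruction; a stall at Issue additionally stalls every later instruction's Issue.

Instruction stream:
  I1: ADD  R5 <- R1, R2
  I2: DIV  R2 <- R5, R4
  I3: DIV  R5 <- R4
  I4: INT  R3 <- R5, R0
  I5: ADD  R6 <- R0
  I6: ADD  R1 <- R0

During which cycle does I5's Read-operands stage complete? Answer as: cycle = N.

c1: I1→ADD
c2: I1 RO | I2→DIV
c4: I1 EX
c5: I1 WR R5
c6: I2 RO
c14: I2 EX
c15: I2 WR R2
c16: I3→DIV
c17: I3 RO | I4→INT
c18: I5→ADD
c19: I5 RO
c21: I5 EX
c22: I5 WR R6
c23: I6→ADD
c24: I6 RO
c25: I3 EX
c26: I3 WR R5 | I6 EX
c27: I4 RO | I6 WR R1
c28: I4 EX
c29: I4 WR R3

cycle = 19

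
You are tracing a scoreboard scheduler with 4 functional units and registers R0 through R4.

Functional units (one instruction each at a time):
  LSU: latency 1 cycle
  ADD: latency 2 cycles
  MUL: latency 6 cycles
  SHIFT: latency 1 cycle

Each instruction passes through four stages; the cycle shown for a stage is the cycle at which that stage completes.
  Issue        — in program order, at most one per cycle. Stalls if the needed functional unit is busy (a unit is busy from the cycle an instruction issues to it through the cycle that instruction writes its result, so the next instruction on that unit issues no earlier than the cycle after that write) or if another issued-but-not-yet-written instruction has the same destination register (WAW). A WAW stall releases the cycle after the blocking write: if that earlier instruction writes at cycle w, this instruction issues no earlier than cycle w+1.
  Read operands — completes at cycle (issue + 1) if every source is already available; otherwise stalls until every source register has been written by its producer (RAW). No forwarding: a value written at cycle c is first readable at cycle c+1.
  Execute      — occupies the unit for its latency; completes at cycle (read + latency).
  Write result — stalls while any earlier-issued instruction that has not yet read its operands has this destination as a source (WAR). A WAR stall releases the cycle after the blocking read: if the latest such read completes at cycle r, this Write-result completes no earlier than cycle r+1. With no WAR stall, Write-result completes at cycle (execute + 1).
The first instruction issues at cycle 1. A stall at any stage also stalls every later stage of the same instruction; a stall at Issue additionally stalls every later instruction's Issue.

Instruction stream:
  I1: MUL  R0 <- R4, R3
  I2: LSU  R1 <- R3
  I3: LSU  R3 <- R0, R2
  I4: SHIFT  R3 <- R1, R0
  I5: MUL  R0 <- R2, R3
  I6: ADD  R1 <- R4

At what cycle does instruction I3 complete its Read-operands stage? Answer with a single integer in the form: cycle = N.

1) issue 1, read 2, done 8, write 9
2) issue 2, read 3, done 4, write 5
3) issue 6, read 10, done 11, write 12  <struct: LSU busy until I2 writes@5 / RAW R0: wait I1 write@9>
4) issue 13, read 14, done 15, write 16  <WAW R3: wait I3 write@12>
5) issue 14, read 17, done 23, write 24  <RAW R3: wait I4 write@16>
6) issue 15, read 16, done 18, write 19

cycle = 10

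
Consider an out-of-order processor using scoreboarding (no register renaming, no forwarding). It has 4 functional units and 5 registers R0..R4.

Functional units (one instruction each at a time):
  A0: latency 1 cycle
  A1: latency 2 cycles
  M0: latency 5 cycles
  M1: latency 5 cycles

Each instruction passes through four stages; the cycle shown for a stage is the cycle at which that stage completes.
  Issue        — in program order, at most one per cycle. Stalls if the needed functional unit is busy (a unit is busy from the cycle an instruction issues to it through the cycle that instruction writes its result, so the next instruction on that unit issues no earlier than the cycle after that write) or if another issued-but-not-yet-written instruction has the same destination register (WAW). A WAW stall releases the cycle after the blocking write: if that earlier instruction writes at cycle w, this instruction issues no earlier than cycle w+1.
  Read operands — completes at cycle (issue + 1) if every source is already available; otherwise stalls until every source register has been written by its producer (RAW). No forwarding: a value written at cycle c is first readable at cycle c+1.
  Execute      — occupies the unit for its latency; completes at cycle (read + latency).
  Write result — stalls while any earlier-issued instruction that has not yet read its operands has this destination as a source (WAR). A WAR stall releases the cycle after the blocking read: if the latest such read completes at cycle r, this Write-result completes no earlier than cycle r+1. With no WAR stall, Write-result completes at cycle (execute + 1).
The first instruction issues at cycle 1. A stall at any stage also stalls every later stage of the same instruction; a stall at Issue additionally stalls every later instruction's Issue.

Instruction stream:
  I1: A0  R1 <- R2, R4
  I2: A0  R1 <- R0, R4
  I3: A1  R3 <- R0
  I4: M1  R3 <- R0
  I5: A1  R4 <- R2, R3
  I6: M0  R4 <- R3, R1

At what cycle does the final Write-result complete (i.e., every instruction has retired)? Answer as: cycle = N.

cycle = 30

I1  is:1  ro:2  ex:3  wr:4
I2  is:5  ro:6  ex:7  wr:8  — struct: A0 busy until I1 writes@4
I3  is:6  ro:7  ex:9  wr:10
I4  is:11  ro:12  ex:17  wr:18  — WAW R3: wait I3 write@10
I5  is:12  ro:19  ex:21  wr:22  — RAW R3: wait I4 write@18
I6  is:23  ro:24  ex:29  wr:30  — WAW R4: wait I5 write@22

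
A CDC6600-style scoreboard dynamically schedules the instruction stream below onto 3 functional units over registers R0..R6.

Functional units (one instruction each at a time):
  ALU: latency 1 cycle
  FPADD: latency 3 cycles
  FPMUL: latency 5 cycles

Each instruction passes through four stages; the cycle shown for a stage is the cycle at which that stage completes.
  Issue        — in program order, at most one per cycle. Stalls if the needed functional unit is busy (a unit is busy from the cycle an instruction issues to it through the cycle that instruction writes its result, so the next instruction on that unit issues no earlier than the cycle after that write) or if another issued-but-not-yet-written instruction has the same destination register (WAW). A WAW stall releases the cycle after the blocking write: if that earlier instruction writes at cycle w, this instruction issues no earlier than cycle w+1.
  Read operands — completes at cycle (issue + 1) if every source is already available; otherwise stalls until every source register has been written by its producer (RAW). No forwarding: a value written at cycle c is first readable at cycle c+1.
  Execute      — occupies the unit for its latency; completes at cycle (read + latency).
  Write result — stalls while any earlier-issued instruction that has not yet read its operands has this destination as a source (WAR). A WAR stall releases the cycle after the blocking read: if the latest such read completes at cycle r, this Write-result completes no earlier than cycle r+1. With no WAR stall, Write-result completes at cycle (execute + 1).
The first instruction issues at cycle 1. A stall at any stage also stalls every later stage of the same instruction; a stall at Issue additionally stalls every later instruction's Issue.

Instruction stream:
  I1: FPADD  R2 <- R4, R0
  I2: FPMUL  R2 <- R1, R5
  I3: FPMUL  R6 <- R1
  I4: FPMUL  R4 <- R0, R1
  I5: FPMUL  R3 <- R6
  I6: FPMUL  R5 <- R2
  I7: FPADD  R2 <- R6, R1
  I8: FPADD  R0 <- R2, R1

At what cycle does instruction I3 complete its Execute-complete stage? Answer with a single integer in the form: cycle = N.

cycle = 21

  I1 | 1 | 2 | 5 | 6
  I2 | 7 | 8 | 13 | 14   WAW R2: wait I1 write@6
  I3 | 15 | 16 | 21 | 22   struct: FPMUL busy until I2 writes@14
  I4 | 23 | 24 | 29 | 30   struct: FPMUL busy until I3 writes@22
  I5 | 31 | 32 | 37 | 38   struct: FPMUL busy until I4 writes@30
  I6 | 39 | 40 | 45 | 46   struct: FPMUL busy until I5 writes@38
  I7 | 40 | 41 | 44 | 45
  I8 | 46 | 47 | 50 | 51   struct: FPADD busy until I7 writes@45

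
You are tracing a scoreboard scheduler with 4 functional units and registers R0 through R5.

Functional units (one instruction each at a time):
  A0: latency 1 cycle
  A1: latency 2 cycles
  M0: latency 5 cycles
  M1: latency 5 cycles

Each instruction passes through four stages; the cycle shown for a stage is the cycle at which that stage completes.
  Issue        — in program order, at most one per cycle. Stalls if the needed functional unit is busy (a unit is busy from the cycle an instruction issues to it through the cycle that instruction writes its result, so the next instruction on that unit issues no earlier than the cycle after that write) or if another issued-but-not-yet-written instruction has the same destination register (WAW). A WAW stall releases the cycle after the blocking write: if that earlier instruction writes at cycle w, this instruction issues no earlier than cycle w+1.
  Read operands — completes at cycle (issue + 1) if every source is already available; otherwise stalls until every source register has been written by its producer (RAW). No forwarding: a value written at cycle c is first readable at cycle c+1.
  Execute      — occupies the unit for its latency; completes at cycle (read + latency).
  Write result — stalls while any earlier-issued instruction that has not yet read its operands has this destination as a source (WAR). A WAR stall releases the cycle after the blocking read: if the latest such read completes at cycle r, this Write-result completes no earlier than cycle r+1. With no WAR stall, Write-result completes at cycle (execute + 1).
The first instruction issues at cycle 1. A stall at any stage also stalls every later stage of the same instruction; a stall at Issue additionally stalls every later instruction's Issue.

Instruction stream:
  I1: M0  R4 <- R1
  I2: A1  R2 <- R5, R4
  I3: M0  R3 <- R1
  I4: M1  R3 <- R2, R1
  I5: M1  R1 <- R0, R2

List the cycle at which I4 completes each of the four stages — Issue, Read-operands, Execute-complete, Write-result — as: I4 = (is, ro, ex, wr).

c1: I1 issues→M0
c2: I1 reads · I2 issues→A1
c7: I1 exec-done
c8: I1 writes R4
c9: I2 reads · I3 issues→M0
c10: I3 reads
c11: I2 exec-done
c12: I2 writes R2
c15: I3 exec-done
c16: I3 writes R3
c17: I4 issues→M1
c18: I4 reads
c23: I4 exec-done
c24: I4 writes R3
c25: I5 issues→M1
c26: I5 reads
c31: I5 exec-done
c32: I5 writes R1

I4 = (17, 18, 23, 24)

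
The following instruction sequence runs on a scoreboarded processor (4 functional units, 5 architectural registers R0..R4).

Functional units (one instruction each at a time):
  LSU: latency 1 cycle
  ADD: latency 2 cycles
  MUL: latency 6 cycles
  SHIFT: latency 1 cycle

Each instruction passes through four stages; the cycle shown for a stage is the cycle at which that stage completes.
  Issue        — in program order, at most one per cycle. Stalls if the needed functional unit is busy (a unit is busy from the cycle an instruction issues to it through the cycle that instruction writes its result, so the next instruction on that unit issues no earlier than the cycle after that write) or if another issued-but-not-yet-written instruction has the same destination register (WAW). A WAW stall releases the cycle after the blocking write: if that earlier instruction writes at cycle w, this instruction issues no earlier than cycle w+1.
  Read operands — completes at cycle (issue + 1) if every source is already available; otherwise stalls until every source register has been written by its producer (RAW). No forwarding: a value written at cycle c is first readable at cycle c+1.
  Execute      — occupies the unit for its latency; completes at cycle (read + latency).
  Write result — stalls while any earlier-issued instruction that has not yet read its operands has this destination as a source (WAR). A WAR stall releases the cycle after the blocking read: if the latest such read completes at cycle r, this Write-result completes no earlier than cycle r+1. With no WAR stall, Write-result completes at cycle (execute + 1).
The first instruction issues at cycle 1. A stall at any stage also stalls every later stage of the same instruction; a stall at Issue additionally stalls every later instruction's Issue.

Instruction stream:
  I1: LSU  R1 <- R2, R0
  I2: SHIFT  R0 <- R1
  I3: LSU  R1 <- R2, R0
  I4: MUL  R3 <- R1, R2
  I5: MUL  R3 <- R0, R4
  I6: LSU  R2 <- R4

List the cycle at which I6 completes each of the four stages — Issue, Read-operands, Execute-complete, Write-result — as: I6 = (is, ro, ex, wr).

I6 = (20, 21, 22, 23)

t=1  I1 issues→LSU
t=2  I1 reads | I2 issues→SHIFT
t=3  I1 exec-done
t=4  I1 writes R1
t=5  I2 reads | I3 issues→LSU
t=6  I2 exec-done | I4 issues→MUL
t=7  I2 writes R0
t=8  I3 reads
t=9  I3 exec-done
t=10  I3 writes R1
t=11  I4 reads
t=17  I4 exec-done
t=18  I4 writes R3
t=19  I5 issues→MUL
t=20  I5 reads | I6 issues→LSU
t=21  I6 reads
t=22  I6 exec-done
t=23  I6 writes R2
t=26  I5 exec-done
t=27  I5 writes R3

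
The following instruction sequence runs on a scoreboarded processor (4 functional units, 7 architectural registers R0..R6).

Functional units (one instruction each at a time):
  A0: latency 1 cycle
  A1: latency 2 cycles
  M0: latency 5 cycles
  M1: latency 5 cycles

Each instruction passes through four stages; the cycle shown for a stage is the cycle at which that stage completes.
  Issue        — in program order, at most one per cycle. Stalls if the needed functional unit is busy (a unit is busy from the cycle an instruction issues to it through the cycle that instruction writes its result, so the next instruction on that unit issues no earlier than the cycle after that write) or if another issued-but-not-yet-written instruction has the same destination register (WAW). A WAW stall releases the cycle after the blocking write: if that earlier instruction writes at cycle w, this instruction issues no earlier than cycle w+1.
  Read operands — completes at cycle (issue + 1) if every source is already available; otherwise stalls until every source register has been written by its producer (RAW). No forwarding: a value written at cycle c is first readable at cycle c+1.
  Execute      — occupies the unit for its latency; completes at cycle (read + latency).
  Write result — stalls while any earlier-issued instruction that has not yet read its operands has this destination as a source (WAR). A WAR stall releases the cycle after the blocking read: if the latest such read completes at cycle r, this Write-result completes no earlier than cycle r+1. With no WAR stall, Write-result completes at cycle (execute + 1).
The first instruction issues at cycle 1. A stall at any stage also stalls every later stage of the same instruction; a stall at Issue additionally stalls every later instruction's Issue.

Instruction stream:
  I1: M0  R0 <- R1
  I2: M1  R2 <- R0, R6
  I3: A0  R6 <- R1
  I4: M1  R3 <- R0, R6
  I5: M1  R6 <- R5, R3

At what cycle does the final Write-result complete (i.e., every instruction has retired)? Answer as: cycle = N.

cycle = 31

[1] I1→M0
[2] I1 RO, I2→M1
[3] I3→A0
[4] I3 RO
[5] I3 EX
[7] I1 EX
[8] I1 WR R0
[9] I2 RO
[10] I3 WR R6
[14] I2 EX
[15] I2 WR R2
[16] I4→M1
[17] I4 RO
[22] I4 EX
[23] I4 WR R3
[24] I5→M1
[25] I5 RO
[30] I5 EX
[31] I5 WR R6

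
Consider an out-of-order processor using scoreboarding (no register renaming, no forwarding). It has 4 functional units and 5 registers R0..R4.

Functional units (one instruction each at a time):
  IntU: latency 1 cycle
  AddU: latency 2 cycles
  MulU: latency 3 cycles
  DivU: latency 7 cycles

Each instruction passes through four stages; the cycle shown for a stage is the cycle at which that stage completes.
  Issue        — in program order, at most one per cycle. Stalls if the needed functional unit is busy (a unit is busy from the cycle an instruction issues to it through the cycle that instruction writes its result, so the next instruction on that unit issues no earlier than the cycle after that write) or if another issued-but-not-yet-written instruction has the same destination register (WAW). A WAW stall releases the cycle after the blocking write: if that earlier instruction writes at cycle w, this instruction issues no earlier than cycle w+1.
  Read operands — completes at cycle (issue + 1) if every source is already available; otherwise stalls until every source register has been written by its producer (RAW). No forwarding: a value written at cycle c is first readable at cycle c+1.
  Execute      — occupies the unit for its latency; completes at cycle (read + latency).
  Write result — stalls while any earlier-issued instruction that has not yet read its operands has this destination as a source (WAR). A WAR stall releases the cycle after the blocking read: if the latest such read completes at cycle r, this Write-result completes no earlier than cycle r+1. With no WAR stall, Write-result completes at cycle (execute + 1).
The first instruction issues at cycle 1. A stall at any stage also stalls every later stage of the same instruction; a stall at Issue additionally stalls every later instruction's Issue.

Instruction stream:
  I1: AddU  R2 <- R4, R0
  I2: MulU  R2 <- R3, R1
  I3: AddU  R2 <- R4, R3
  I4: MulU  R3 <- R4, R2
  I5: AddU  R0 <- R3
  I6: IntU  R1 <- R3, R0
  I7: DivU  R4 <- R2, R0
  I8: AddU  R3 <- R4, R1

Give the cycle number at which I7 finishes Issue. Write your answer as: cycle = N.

[I1] 1/2/4/5
[I2] 6/7/10/11  (WAW R2: wait I1 write@5)
[I3] 12/13/15/16  (WAW R2: wait I2 write@11)
[I4] 13/17/20/21  (RAW R2: wait I3 write@16)
[I5] 17/22/24/25  (struct: AddU busy until I3 writes@16; RAW R3: wait I4 write@21)
[I6] 18/26/27/28  (RAW R0: wait I5 write@25)
[I7] 19/26/33/34  (RAW R0: wait I5 write@25)
[I8] 26/35/37/38  (struct: AddU busy until I5 writes@25; RAW R4: wait I7 write@34)

cycle = 19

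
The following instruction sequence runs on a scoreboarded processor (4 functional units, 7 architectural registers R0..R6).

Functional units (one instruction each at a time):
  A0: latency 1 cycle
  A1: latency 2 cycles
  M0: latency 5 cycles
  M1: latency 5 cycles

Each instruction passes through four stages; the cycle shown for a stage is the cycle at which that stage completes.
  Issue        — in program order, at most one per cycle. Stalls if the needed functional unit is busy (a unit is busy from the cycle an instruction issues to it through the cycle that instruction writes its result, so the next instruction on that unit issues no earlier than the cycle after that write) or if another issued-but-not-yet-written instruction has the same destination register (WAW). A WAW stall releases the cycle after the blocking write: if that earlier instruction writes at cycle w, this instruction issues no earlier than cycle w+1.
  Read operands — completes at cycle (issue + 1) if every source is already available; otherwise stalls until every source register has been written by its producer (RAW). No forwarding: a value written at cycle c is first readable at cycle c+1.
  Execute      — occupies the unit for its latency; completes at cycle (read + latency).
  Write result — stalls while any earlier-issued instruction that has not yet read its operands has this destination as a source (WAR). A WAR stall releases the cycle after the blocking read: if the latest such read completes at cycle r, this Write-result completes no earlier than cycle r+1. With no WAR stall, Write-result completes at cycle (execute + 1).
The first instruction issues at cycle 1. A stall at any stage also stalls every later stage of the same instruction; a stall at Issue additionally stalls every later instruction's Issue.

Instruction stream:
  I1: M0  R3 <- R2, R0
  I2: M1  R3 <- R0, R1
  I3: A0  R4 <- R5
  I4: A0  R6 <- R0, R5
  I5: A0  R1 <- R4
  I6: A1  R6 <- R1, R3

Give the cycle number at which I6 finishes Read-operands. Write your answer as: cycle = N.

cycle = 22

I1 -> (1, 2, 7, 8)
I2 -> (9, 10, 15, 16)  // WAW R3: wait I1 write@8
I3 -> (10, 11, 12, 13)
I4 -> (14, 15, 16, 17)  // struct: A0 busy until I3 writes@13
I5 -> (18, 19, 20, 21)  // struct: A0 busy until I4 writes@17
I6 -> (19, 22, 24, 25)  // RAW R1: wait I5 write@21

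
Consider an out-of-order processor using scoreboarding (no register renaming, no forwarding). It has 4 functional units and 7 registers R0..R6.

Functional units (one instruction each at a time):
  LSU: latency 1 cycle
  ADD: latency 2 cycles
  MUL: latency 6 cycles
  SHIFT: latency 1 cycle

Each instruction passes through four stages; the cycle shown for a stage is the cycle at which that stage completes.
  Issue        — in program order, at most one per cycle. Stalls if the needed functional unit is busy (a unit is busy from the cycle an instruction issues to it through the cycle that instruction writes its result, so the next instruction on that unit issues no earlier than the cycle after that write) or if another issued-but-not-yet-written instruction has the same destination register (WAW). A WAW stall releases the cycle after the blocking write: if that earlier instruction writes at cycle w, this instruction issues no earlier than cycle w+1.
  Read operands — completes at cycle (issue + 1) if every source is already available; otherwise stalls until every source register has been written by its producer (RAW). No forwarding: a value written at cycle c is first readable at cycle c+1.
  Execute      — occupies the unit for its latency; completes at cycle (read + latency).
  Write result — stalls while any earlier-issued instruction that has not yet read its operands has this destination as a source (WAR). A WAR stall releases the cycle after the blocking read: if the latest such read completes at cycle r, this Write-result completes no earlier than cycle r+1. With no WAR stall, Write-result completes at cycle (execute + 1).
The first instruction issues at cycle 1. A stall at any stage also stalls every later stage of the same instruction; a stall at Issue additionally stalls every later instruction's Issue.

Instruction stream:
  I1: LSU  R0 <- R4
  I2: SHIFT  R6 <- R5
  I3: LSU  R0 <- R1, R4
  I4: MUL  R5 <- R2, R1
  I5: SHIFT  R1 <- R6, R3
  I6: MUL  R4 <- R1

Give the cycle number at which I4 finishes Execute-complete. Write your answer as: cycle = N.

cycle = 13

1) issue 1, read 2, done 3, write 4
2) issue 2, read 3, done 4, write 5
3) issue 5, read 6, done 7, write 8  <struct: LSU busy until I1 writes@4>
4) issue 6, read 7, done 13, write 14
5) issue 7, read 8, done 9, write 10
6) issue 15, read 16, done 22, write 23  <struct: MUL busy until I4 writes@14>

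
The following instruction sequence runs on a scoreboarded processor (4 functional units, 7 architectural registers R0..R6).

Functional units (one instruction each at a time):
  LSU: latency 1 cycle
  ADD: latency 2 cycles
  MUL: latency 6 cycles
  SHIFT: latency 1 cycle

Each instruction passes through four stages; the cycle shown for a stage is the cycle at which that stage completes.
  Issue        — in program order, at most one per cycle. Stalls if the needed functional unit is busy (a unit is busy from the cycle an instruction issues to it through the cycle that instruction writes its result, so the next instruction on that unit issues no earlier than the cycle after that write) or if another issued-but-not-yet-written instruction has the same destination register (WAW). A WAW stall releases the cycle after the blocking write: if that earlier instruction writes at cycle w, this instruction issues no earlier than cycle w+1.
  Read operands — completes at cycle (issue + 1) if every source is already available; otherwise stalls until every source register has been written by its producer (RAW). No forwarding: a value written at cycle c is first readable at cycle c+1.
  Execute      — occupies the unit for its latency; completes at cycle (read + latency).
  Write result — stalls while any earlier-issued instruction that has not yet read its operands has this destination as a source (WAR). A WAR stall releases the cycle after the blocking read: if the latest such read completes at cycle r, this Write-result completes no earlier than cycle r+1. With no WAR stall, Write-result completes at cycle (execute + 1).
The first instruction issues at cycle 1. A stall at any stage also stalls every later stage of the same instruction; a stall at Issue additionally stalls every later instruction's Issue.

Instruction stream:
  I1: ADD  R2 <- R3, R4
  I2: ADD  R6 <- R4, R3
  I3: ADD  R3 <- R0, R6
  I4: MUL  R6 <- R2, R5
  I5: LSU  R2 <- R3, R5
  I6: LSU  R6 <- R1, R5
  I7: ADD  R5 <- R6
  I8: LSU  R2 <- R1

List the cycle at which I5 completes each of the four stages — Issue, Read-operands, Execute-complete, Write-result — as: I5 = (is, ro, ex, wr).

I5 = (13, 16, 17, 18)

I1  is:1  ro:2  ex:4  wr:5
I2  is:6  ro:7  ex:9  wr:10  — struct: ADD busy until I1 writes@5
I3  is:11  ro:12  ex:14  wr:15  — struct: ADD busy until I2 writes@10
I4  is:12  ro:13  ex:19  wr:20
I5  is:13  ro:16  ex:17  wr:18  — RAW R3: wait I3 write@15
I6  is:21  ro:22  ex:23  wr:24  — WAW R6: wait I4 write@20
I7  is:22  ro:25  ex:27  wr:28  — RAW R6: wait I6 write@24
I8  is:25  ro:26  ex:27  wr:28  — struct: LSU busy until I6 writes@24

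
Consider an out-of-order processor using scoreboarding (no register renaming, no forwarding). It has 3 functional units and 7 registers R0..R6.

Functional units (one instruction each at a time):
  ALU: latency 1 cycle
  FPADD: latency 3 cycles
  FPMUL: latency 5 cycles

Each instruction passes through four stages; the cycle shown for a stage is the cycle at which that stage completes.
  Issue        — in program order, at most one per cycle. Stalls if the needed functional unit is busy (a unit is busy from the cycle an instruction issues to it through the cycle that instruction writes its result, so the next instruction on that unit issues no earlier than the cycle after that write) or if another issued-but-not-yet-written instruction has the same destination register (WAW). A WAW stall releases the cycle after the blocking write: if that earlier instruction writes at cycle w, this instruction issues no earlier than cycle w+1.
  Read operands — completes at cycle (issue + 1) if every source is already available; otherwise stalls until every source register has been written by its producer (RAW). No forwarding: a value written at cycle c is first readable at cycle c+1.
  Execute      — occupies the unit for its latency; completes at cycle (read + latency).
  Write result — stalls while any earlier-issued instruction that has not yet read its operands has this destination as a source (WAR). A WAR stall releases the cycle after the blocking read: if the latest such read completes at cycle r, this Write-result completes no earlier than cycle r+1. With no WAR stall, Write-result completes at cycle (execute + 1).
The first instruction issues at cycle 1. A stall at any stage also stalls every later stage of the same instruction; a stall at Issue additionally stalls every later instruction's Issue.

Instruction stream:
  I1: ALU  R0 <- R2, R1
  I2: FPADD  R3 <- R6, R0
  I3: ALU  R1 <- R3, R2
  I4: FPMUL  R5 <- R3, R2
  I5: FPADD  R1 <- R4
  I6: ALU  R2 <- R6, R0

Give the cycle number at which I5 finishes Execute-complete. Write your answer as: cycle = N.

cycle = 17

I1 -> (1, 2, 3, 4)
I2 -> (2, 5, 8, 9)  // RAW R0: wait I1 write@4
I3 -> (5, 10, 11, 12)  // struct: ALU busy until I1 writes@4, RAW R3: wait I2 write@9
I4 -> (6, 10, 15, 16)  // RAW R3: wait I2 write@9
I5 -> (13, 14, 17, 18)  // WAW R1: wait I3 write@12
I6 -> (14, 15, 16, 17)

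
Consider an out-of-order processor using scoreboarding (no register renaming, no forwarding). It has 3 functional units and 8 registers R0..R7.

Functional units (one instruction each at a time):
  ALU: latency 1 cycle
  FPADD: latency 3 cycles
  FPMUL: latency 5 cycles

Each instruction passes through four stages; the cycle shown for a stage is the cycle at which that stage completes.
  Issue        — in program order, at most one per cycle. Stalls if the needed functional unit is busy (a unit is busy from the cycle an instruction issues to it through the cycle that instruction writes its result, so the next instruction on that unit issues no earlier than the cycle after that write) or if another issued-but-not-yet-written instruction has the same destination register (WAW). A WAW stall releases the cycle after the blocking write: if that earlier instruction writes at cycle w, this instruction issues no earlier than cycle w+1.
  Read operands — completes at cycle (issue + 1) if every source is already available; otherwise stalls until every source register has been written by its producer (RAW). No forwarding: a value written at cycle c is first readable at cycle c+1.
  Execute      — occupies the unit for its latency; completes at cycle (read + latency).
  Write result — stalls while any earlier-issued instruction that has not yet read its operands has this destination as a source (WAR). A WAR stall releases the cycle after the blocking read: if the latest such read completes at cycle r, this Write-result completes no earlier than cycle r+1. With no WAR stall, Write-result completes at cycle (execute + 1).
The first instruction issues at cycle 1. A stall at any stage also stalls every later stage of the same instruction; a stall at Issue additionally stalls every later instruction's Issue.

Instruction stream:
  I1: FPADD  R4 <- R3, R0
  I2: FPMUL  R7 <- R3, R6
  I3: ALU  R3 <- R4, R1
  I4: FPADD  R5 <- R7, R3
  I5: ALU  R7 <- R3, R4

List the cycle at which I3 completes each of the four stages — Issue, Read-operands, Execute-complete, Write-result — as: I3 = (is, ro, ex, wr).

I3 = (3, 7, 8, 9)

I1 -> (1, 2, 5, 6)
I2 -> (2, 3, 8, 9)
I3 -> (3, 7, 8, 9)  // RAW R4: wait I1 write@6
I4 -> (7, 10, 13, 14)  // struct: FPADD busy until I1 writes@6, RAW R7: wait I2 write@9, RAW R3: wait I3 write@9
I5 -> (10, 11, 12, 13)  // struct: ALU busy until I3 writes@9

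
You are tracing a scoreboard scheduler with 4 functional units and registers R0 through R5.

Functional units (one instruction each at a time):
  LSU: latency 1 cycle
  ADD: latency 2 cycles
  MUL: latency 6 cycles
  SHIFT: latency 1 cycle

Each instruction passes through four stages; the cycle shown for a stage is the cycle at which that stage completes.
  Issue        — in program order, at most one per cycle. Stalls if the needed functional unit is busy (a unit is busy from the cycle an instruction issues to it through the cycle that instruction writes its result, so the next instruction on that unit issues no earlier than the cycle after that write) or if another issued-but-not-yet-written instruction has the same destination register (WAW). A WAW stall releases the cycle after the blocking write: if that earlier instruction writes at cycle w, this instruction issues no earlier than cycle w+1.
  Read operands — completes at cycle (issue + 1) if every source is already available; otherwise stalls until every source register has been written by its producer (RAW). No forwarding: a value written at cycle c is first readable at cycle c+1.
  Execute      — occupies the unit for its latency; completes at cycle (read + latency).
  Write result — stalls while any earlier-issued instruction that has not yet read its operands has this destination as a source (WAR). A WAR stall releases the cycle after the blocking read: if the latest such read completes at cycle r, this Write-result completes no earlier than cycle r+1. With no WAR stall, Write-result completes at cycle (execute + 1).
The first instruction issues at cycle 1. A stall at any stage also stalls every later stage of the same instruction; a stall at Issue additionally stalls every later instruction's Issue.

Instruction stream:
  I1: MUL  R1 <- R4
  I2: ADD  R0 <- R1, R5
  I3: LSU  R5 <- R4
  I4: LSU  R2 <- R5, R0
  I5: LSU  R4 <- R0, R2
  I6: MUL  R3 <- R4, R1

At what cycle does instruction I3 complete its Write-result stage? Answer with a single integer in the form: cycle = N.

cycle = 11

  I1 | 1 | 2 | 8 | 9
  I2 | 2 | 10 | 12 | 13   RAW R1: wait I1 write@9
  I3 | 3 | 4 | 5 | 11   WAR R5: wait I2 read@10
  I4 | 12 | 14 | 15 | 16   struct: LSU busy until I3 writes@11 · RAW R0: wait I2 write@13
  I5 | 17 | 18 | 19 | 20   struct: LSU busy until I4 writes@16
  I6 | 18 | 21 | 27 | 28   RAW R4: wait I5 write@20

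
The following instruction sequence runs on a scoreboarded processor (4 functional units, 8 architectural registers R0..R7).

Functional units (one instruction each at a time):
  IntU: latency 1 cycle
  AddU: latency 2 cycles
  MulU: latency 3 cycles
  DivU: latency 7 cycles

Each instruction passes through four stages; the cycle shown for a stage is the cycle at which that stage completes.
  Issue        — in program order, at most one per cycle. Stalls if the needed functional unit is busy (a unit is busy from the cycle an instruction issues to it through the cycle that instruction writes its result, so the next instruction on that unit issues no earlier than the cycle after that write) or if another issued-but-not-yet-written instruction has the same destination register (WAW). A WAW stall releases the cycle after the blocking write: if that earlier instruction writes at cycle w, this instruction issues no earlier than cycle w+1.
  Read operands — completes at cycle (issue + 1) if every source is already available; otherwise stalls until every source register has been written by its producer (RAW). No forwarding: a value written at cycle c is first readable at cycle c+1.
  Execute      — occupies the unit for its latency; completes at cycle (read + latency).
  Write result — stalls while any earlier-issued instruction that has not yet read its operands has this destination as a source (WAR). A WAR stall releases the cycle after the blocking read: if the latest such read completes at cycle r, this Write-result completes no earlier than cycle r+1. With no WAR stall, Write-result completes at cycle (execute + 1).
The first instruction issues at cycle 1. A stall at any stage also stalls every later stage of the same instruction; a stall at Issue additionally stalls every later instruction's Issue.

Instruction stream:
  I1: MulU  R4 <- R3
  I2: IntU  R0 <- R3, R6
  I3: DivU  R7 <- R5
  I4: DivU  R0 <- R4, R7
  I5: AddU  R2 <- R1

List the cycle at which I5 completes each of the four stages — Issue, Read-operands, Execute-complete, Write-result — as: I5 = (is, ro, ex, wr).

c1: I1 dispatched to MulU
c2: I1 operands ready; I2 dispatched to IntU
c3: I2 operands ready; I3 dispatched to DivU
c4: I2 complete; I3 operands ready
c5: I1 complete; R0←I2
c6: R4←I1
c11: I3 complete
c12: R7←I3
c13: I4 dispatched to DivU
c14: I4 operands ready; I5 dispatched to AddU
c15: I5 operands ready
c17: I5 complete
c18: R2←I5
c21: I4 complete
c22: R0←I4

I5 = (14, 15, 17, 18)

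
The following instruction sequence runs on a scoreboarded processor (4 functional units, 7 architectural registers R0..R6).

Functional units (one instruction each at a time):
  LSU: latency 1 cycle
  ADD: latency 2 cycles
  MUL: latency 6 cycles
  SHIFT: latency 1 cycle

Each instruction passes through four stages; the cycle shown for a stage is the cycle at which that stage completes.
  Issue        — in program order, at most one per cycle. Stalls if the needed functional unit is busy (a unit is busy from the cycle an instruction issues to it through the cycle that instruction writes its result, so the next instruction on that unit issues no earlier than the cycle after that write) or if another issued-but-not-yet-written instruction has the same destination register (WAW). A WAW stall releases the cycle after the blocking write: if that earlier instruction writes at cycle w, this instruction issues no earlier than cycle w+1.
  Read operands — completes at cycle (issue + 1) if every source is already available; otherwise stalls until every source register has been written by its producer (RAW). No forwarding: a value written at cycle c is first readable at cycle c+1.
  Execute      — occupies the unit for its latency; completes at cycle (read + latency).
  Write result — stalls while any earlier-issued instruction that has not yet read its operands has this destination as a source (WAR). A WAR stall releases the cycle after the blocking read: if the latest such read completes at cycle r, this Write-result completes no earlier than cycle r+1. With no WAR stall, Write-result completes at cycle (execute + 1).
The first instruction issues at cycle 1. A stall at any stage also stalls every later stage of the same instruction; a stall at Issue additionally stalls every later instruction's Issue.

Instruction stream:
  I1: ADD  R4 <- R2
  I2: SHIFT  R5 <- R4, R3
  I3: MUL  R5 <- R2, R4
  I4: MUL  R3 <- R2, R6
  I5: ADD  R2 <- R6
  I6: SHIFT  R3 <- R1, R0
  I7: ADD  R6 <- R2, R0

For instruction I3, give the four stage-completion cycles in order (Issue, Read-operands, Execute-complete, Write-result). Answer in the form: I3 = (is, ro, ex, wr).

[1] I1→ADD
[2] I1 RO · I2→SHIFT
[4] I1 EX
[5] I1 WR R4
[6] I2 RO
[7] I2 EX
[8] I2 WR R5
[9] I3→MUL
[10] I3 RO
[16] I3 EX
[17] I3 WR R5
[18] I4→MUL
[19] I4 RO · I5→ADD
[20] I5 RO
[22] I5 EX
[23] I5 WR R2
[25] I4 EX
[26] I4 WR R3
[27] I6→SHIFT
[28] I6 RO · I7→ADD
[29] I6 EX · I7 RO
[30] I6 WR R3
[31] I7 EX
[32] I7 WR R6

I3 = (9, 10, 16, 17)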